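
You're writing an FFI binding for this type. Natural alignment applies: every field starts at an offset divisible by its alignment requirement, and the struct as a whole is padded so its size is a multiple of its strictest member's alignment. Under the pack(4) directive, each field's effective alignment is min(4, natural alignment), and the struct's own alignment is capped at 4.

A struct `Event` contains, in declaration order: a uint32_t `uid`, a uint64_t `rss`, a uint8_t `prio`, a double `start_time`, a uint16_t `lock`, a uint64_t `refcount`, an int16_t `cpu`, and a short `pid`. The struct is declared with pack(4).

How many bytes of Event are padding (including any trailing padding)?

uid at 0 (size 4, align 4) → ends 4
rss at 4 (size 8, align 4) → ends 12
prio at 12 (size 1, align 1) → ends 13
pad 3 to align 4 for start_time
start_time at 16 (size 8, align 4) → ends 24
lock at 24 (size 2, align 2) → ends 26
pad 2 to align 4 for refcount
refcount at 28 (size 8, align 4) → ends 36
cpu at 36 (size 2, align 2) → ends 38
pid at 38 (size 2, align 2) → ends 40
total 40 bytes, alignment 4
data bytes 35, size 40 → padding 5

5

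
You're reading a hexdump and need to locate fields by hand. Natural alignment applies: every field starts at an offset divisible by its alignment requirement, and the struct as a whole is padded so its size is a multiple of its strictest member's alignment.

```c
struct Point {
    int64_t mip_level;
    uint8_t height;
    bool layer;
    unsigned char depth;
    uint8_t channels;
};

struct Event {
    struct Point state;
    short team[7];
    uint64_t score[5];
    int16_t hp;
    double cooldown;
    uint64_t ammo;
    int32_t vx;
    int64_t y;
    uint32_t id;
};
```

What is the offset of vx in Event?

96

Point: 0..8  mip_level  (8B, 8-aligned); 8..9  height  (1B, 1-aligned); 9..10  layer  (1B, 1-aligned); 10..11  depth  (1B, 1-aligned); 11..12  channels  (1B, 1-aligned); 12..16  -- tail padding (4B); sizeof = 16, alignof = 8
0..16  state  (16B, 8-aligned)
16..30  team  (14B, 2-aligned)
30..32  -- padding (2B)
32..72  score  (40B, 8-aligned)
72..74  hp  (2B, 2-aligned)
74..80  -- padding (6B)
80..88  cooldown  (8B, 8-aligned)
88..96  ammo  (8B, 8-aligned)
96..100  vx  (4B, 4-aligned)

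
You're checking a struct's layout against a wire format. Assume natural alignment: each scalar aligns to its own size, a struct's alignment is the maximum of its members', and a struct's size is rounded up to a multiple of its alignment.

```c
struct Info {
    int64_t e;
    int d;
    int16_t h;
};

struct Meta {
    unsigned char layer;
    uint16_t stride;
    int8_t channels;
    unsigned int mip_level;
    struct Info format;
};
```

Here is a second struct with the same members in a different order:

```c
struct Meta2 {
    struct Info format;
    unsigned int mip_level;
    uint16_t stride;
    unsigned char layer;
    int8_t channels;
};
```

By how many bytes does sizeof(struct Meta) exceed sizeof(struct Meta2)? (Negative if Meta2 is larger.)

Info: e at 0 (size 8, align 8) → ends 8; d at 8 (size 4, align 4) → ends 12; h at 12 (size 2, align 2) → ends 14; tail pad 2 to reach multiple of 8; total 16 bytes, alignment 8
layer at 0 (size 1, align 1) → ends 1
pad 1 to align 2 for stride
stride at 2 (size 2, align 2) → ends 4
channels at 4 (size 1, align 1) → ends 5
pad 3 to align 4 for mip_level
mip_level at 8 (size 4, align 4) → ends 12
pad 4 to align 8 for format
format at 16 (size 16, align 8) → ends 32
total 32 bytes, alignment 8
— Meta2 —
format at 0 (size 16, align 8) → ends 16
mip_level at 16 (size 4, align 4) → ends 20
stride at 20 (size 2, align 2) → ends 22
layer at 22 (size 1, align 1) → ends 23
channels at 23 (size 1, align 1) → ends 24
total 24 bytes, alignment 8
32 − 24 = 8

8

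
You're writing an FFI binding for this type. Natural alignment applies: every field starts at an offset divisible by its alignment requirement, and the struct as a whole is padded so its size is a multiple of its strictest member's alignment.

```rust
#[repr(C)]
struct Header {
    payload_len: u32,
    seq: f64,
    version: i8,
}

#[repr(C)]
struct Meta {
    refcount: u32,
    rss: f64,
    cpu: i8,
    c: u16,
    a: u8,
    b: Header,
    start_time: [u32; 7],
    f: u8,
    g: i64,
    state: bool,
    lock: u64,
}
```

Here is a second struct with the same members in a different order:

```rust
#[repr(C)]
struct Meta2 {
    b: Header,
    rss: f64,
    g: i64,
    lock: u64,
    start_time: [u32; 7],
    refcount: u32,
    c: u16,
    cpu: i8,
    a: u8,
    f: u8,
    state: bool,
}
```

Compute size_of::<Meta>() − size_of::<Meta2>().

Header: @0: payload_len [4B, align 4] → 4; +4 pad (align 8); @8: seq [8B, align 8] → 16; @16: version [1B, align 1] → 17; +7 tail pad (align 8); size 24, align 8
@0: refcount [4B, align 4] → 4
+4 pad (align 8)
@8: rss [8B, align 8] → 16
@16: cpu [1B, align 1] → 17
+1 pad (align 2)
@18: c [2B, align 2] → 20
@20: a [1B, align 1] → 21
+3 pad (align 8)
@24: b [24B, align 8] → 48
@48: start_time [28B, align 4] → 76
@76: f [1B, align 1] → 77
+3 pad (align 8)
@80: g [8B, align 8] → 88
@88: state [1B, align 1] → 89
+7 pad (align 8)
@96: lock [8B, align 8] → 104
size 104, align 8
— Meta2 —
@0: b [24B, align 8] → 24
@24: rss [8B, align 8] → 32
@32: g [8B, align 8] → 40
@40: lock [8B, align 8] → 48
@48: start_time [28B, align 4] → 76
@76: refcount [4B, align 4] → 80
@80: c [2B, align 2] → 82
@82: cpu [1B, align 1] → 83
@83: a [1B, align 1] → 84
@84: f [1B, align 1] → 85
@85: state [1B, align 1] → 86
+2 tail pad (align 8)
size 88, align 8
104 − 88 = 16

16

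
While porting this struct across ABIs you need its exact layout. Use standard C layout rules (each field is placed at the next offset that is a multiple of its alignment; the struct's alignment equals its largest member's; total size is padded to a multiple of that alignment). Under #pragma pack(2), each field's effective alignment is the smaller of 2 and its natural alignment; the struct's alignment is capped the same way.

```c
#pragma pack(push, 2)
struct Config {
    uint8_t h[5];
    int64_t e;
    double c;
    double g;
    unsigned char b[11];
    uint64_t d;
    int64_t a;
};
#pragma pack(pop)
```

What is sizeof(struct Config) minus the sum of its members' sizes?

2

h at 0 (size 5, align 1) → ends 5
pad 1 to align 2 for e
e at 6 (size 8, align 2) → ends 14
c at 14 (size 8, align 2) → ends 22
g at 22 (size 8, align 2) → ends 30
b at 30 (size 11, align 1) → ends 41
pad 1 to align 2 for d
d at 42 (size 8, align 2) → ends 50
a at 50 (size 8, align 2) → ends 58
total 58 bytes, alignment 2
data bytes 56, size 58 → padding 2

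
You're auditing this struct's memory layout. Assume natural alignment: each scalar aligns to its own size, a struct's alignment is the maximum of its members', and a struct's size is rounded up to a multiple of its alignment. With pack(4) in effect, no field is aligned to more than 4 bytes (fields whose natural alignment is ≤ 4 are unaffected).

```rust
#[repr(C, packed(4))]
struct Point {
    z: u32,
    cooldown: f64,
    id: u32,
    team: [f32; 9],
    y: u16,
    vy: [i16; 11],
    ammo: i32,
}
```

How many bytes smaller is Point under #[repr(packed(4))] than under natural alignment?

8

natural layout:
  @0: z [4B, align 4] → 4
  +4 pad (align 8)
  @8: cooldown [8B, align 8] → 16
  @16: id [4B, align 4] → 20
  @20: team [36B, align 4] → 56
  @56: y [2B, align 2] → 58
  @58: vy [22B, align 2] → 80
  @80: ammo [4B, align 4] → 84
  +4 tail pad (align 8)
  size 88, align 8
packed(4) layout:
  @0: z [4B, align 4] → 4
  @4: cooldown [8B, align 4] → 12
  @12: id [4B, align 4] → 16
  @16: team [36B, align 4] → 52
  @52: y [2B, align 2] → 54
  @54: vy [22B, align 2] → 76
  @76: ammo [4B, align 4] → 80
  size 80, align 4
88 − 80 = 8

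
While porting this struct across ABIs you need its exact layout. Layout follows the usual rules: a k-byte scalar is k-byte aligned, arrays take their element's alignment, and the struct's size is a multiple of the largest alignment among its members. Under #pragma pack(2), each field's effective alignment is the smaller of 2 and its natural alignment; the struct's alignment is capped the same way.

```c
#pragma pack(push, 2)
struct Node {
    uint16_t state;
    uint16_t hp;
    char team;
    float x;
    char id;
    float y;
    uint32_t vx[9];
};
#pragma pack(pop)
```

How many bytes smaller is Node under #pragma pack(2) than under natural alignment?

natural layout:
  0..2  state  (2B, 2-aligned)
  2..4  hp  (2B, 2-aligned)
  4..5  team  (1B, 1-aligned)
  5..8  -- padding (3B)
  8..12  x  (4B, 4-aligned)
  12..13  id  (1B, 1-aligned)
  13..16  -- padding (3B)
  16..20  y  (4B, 4-aligned)
  20..56  vx  (36B, 4-aligned)
  sizeof = 56, alignof = 4
packed(2) layout:
  0..2  state  (2B, 2-aligned)
  2..4  hp  (2B, 2-aligned)
  4..5  team  (1B, 1-aligned)
  5..6  -- padding (1B)
  6..10  x  (4B, 2-aligned)
  10..11  id  (1B, 1-aligned)
  11..12  -- padding (1B)
  12..16  y  (4B, 2-aligned)
  16..52  vx  (36B, 2-aligned)
  sizeof = 52, alignof = 2
56 − 52 = 4

4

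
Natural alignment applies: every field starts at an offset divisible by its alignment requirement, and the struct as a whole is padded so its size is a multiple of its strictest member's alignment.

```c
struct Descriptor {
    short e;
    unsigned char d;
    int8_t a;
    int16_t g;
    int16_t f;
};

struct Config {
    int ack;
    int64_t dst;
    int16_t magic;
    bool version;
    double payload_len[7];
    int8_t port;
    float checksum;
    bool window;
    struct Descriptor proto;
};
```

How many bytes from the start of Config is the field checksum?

Descriptor: @0: e [2B, align 2] → 2; @2: d [1B, align 1] → 3; @3: a [1B, align 1] → 4; @4: g [2B, align 2] → 6; @6: f [2B, align 2] → 8; size 8, align 2
@0: ack [4B, align 4] → 4
+4 pad (align 8)
@8: dst [8B, align 8] → 16
@16: magic [2B, align 2] → 18
@18: version [1B, align 1] → 19
+5 pad (align 8)
@24: payload_len [56B, align 8] → 80
@80: port [1B, align 1] → 81
+3 pad (align 4)
@84: checksum [4B, align 4] → 88

84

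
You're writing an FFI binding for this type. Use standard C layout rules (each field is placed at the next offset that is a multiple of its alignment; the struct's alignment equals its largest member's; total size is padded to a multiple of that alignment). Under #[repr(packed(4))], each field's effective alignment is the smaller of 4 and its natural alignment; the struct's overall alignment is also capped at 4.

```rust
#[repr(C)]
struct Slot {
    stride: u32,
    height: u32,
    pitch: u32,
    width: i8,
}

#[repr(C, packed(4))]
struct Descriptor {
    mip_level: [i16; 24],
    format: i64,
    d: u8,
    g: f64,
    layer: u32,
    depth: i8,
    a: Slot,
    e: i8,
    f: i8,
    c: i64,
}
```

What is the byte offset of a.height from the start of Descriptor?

80

Slot: 0..4  stride  (4B, 4-aligned); 4..8  height  (4B, 4-aligned); 8..12  pitch  (4B, 4-aligned); 12..13  width  (1B, 1-aligned); 13..16  -- tail padding (3B); sizeof = 16, alignof = 4
0..48  mip_level  (48B, 2-aligned)
48..56  format  (8B, 4-aligned)
56..57  d  (1B, 1-aligned)
57..60  -- padding (3B)
60..68  g  (8B, 4-aligned)
68..72  layer  (4B, 4-aligned)
72..73  depth  (1B, 1-aligned)
73..76  -- padding (3B)
76..92  a  (16B, 4-aligned)
within Slot: height at 4
76 + 4 = 80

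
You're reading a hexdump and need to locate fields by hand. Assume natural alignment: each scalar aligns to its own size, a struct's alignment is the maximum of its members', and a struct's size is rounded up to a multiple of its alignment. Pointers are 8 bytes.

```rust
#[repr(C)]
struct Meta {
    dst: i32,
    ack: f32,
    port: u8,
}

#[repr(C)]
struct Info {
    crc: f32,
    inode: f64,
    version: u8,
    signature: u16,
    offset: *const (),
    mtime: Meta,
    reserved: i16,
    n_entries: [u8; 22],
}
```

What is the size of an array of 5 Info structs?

Meta: 0..4  dst  (4B, 4-aligned); 4..8  ack  (4B, 4-aligned); 8..9  port  (1B, 1-aligned); 9..12  -- tail padding (3B); sizeof = 12, alignof = 4
0..4  crc  (4B, 4-aligned)
4..8  -- padding (4B)
8..16  inode  (8B, 8-aligned)
16..17  version  (1B, 1-aligned)
17..18  -- padding (1B)
18..20  signature  (2B, 2-aligned)
20..24  -- padding (4B)
24..32  offset  (8B, 8-aligned)
32..44  mtime  (12B, 4-aligned)
44..46  reserved  (2B, 2-aligned)
46..68  n_entries  (22B, 1-aligned)
68..72  -- tail padding (4B)
sizeof = 72, alignof = 8
array of 5: 5 × 72 = 360

360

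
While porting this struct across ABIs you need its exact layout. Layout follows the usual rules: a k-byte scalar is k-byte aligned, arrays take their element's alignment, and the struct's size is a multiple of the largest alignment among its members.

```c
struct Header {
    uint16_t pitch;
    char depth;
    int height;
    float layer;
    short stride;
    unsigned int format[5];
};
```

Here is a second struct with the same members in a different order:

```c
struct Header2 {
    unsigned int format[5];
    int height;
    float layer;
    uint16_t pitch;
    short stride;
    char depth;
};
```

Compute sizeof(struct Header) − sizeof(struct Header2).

0..2  pitch  (2B, 2-aligned)
2..3  depth  (1B, 1-aligned)
3..4  -- padding (1B)
4..8  height  (4B, 4-aligned)
8..12  layer  (4B, 4-aligned)
12..14  stride  (2B, 2-aligned)
14..16  -- padding (2B)
16..36  format  (20B, 4-aligned)
sizeof = 36, alignof = 4
— Header2 —
0..20  format  (20B, 4-aligned)
20..24  height  (4B, 4-aligned)
24..28  layer  (4B, 4-aligned)
28..30  pitch  (2B, 2-aligned)
30..32  stride  (2B, 2-aligned)
32..33  depth  (1B, 1-aligned)
33..36  -- tail padding (3B)
sizeof = 36, alignof = 4
36 − 36 = 0

0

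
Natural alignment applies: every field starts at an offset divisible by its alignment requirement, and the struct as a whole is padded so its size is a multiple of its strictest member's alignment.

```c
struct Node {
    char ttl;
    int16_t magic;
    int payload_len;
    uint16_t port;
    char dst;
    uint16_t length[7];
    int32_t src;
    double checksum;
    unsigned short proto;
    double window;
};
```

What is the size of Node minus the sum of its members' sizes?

ttl at 0 (size 1, align 1) → ends 1
pad 1 to align 2 for magic
magic at 2 (size 2, align 2) → ends 4
payload_len at 4 (size 4, align 4) → ends 8
port at 8 (size 2, align 2) → ends 10
dst at 10 (size 1, align 1) → ends 11
pad 1 to align 2 for length
length at 12 (size 14, align 2) → ends 26
pad 2 to align 4 for src
src at 28 (size 4, align 4) → ends 32
checksum at 32 (size 8, align 8) → ends 40
proto at 40 (size 2, align 2) → ends 42
pad 6 to align 8 for window
window at 48 (size 8, align 8) → ends 56
total 56 bytes, alignment 8
data bytes 46, size 56 → padding 10

10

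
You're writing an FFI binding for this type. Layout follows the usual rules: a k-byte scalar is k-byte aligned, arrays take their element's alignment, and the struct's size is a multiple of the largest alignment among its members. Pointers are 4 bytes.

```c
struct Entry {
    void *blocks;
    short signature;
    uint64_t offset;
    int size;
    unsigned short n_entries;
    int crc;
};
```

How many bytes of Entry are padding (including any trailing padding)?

8

blocks at 0 (size 4, align 4) → ends 4
signature at 4 (size 2, align 2) → ends 6
pad 2 to align 8 for offset
offset at 8 (size 8, align 8) → ends 16
size at 16 (size 4, align 4) → ends 20
n_entries at 20 (size 2, align 2) → ends 22
pad 2 to align 4 for crc
crc at 24 (size 4, align 4) → ends 28
tail pad 4 to reach multiple of 8
total 32 bytes, alignment 8
data bytes 24, size 32 → padding 8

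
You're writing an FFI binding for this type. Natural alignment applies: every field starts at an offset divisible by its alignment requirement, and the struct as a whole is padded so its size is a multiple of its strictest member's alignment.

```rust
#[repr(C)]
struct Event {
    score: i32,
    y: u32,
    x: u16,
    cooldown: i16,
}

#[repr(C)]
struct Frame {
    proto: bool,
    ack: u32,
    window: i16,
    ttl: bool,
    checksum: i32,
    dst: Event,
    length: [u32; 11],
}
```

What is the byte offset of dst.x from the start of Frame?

24

Event: @0: score [4B, align 4] → 4; @4: y [4B, align 4] → 8; @8: x [2B, align 2] → 10; @10: cooldown [2B, align 2] → 12; size 12, align 4
@0: proto [1B, align 1] → 1
+3 pad (align 4)
@4: ack [4B, align 4] → 8
@8: window [2B, align 2] → 10
@10: ttl [1B, align 1] → 11
+1 pad (align 4)
@12: checksum [4B, align 4] → 16
@16: dst [12B, align 4] → 28
within Event: x at 8
16 + 8 = 24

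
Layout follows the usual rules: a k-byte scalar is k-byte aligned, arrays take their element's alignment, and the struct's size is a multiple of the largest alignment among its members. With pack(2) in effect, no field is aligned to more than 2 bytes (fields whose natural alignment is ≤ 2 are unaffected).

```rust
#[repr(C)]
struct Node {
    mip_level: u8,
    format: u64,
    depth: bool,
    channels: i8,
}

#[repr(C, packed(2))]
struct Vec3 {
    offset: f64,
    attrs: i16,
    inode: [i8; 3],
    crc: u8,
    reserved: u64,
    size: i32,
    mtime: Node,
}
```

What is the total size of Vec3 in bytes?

Node: @0: mip_level [1B, align 1] → 1; +7 pad (align 8); @8: format [8B, align 8] → 16; @16: depth [1B, align 1] → 17; @17: channels [1B, align 1] → 18; +6 tail pad (align 8); size 24, align 8
@0: offset [8B, align 2] → 8
@8: attrs [2B, align 2] → 10
@10: inode [3B, align 1] → 13
@13: crc [1B, align 1] → 14
@14: reserved [8B, align 2] → 22
@22: size [4B, align 2] → 26
@26: mtime [24B, align 2] → 50
size 50, align 2

50 bytes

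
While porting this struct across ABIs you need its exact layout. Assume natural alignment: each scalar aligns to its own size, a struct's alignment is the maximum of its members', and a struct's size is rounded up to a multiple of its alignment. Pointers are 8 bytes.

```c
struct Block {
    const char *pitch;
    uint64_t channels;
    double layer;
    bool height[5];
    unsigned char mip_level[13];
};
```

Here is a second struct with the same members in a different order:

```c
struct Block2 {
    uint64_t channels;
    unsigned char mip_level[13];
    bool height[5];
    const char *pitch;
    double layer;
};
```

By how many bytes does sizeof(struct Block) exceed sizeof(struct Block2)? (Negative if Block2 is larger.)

@0: pitch [8B, align 8] → 8
@8: channels [8B, align 8] → 16
@16: layer [8B, align 8] → 24
@24: height [5B, align 1] → 29
@29: mip_level [13B, align 1] → 42
+6 tail pad (align 8)
size 48, align 8
— Block2 —
@0: channels [8B, align 8] → 8
@8: mip_level [13B, align 1] → 21
@21: height [5B, align 1] → 26
+6 pad (align 8)
@32: pitch [8B, align 8] → 40
@40: layer [8B, align 8] → 48
size 48, align 8
48 − 48 = 0

0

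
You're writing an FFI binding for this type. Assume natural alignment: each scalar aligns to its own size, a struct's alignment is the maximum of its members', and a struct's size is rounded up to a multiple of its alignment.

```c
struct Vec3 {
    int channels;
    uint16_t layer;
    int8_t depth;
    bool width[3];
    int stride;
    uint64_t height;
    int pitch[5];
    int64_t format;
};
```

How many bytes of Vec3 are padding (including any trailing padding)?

6

@0: channels [4B, align 4] → 4
@4: layer [2B, align 2] → 6
@6: depth [1B, align 1] → 7
@7: width [3B, align 1] → 10
+2 pad (align 4)
@12: stride [4B, align 4] → 16
@16: height [8B, align 8] → 24
@24: pitch [20B, align 4] → 44
+4 pad (align 8)
@48: format [8B, align 8] → 56
size 56, align 8
data bytes 50, size 56 → padding 6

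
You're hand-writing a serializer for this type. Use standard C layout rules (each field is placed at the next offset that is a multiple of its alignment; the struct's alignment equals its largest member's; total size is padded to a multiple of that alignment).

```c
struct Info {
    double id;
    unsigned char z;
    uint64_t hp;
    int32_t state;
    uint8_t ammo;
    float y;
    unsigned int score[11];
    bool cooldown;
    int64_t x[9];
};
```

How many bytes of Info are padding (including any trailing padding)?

17

id at 0 (size 8, align 8) → ends 8
z at 8 (size 1, align 1) → ends 9
pad 7 to align 8 for hp
hp at 16 (size 8, align 8) → ends 24
state at 24 (size 4, align 4) → ends 28
ammo at 28 (size 1, align 1) → ends 29
pad 3 to align 4 for y
y at 32 (size 4, align 4) → ends 36
score at 36 (size 44, align 4) → ends 80
cooldown at 80 (size 1, align 1) → ends 81
pad 7 to align 8 for x
x at 88 (size 72, align 8) → ends 160
total 160 bytes, alignment 8
data bytes 143, size 160 → padding 17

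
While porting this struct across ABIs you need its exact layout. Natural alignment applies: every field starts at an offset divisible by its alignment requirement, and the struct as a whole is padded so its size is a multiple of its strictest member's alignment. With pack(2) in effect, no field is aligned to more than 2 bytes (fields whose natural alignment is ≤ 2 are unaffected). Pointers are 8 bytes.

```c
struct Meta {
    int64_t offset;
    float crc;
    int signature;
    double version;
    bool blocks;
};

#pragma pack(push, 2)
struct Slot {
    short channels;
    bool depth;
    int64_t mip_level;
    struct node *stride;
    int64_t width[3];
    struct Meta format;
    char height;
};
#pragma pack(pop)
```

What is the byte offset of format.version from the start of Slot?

60

Meta: 0..8  offset  (8B, 8-aligned); 8..12  crc  (4B, 4-aligned); 12..16  signature  (4B, 4-aligned); 16..24  version  (8B, 8-aligned); 24..25  blocks  (1B, 1-aligned); 25..32  -- tail padding (7B); sizeof = 32, alignof = 8
0..2  channels  (2B, 2-aligned)
2..3  depth  (1B, 1-aligned)
3..4  -- padding (1B)
4..12  mip_level  (8B, 2-aligned)
12..20  stride  (8B, 2-aligned)
20..44  width  (24B, 2-aligned)
44..76  format  (32B, 2-aligned)
within Meta: version at 16
44 + 16 = 60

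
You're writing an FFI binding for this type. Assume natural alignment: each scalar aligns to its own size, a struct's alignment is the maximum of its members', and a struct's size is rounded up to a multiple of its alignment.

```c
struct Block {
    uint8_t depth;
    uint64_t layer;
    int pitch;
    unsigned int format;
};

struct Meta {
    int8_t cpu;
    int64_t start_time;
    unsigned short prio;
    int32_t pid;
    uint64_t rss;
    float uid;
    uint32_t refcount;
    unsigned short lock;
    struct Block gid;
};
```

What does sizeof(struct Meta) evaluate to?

Block: 0..1  depth  (1B, 1-aligned); 1..8  -- padding (7B); 8..16  layer  (8B, 8-aligned); 16..20  pitch  (4B, 4-aligned); 20..24  format  (4B, 4-aligned); sizeof = 24, alignof = 8
0..1  cpu  (1B, 1-aligned)
1..8  -- padding (7B)
8..16  start_time  (8B, 8-aligned)
16..18  prio  (2B, 2-aligned)
18..20  -- padding (2B)
20..24  pid  (4B, 4-aligned)
24..32  rss  (8B, 8-aligned)
32..36  uid  (4B, 4-aligned)
36..40  refcount  (4B, 4-aligned)
40..42  lock  (2B, 2-aligned)
42..48  -- padding (6B)
48..72  gid  (24B, 8-aligned)
sizeof = 72, alignof = 8

72 bytes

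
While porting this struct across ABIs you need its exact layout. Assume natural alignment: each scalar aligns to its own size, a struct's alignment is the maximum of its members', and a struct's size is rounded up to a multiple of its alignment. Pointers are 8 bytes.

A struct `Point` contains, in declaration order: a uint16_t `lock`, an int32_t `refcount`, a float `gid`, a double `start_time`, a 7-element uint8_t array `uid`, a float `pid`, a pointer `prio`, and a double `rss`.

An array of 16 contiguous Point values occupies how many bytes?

0..2  lock  (2B, 2-aligned)
2..4  -- padding (2B)
4..8  refcount  (4B, 4-aligned)
8..12  gid  (4B, 4-aligned)
12..16  -- padding (4B)
16..24  start_time  (8B, 8-aligned)
24..31  uid  (7B, 1-aligned)
31..32  -- padding (1B)
32..36  pid  (4B, 4-aligned)
36..40  -- padding (4B)
40..48  prio  (8B, 8-aligned)
48..56  rss  (8B, 8-aligned)
sizeof = 56, alignof = 8
array of 16: 16 × 56 = 896

896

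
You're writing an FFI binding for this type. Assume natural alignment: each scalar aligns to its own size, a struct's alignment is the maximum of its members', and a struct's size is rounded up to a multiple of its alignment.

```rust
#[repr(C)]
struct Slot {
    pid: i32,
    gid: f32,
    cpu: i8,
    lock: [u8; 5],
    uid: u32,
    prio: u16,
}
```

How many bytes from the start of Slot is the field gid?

@0: pid [4B, align 4] → 4
@4: gid [4B, align 4] → 8

4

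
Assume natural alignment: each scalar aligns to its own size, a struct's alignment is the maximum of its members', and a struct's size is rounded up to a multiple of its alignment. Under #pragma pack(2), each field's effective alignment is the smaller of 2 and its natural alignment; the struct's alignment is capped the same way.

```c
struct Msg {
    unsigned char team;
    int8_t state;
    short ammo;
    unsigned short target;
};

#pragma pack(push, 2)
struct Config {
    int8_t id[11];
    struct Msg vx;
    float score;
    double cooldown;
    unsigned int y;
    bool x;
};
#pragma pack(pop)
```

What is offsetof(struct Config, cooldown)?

22

Msg: team at 0 (size 1, align 1) → ends 1; state at 1 (size 1, align 1) → ends 2; ammo at 2 (size 2, align 2) → ends 4; target at 4 (size 2, align 2) → ends 6; total 6 bytes, alignment 2
id at 0 (size 11, align 1) → ends 11
pad 1 to align 2 for vx
vx at 12 (size 6, align 2) → ends 18
score at 18 (size 4, align 2) → ends 22
cooldown at 22 (size 8, align 2) → ends 30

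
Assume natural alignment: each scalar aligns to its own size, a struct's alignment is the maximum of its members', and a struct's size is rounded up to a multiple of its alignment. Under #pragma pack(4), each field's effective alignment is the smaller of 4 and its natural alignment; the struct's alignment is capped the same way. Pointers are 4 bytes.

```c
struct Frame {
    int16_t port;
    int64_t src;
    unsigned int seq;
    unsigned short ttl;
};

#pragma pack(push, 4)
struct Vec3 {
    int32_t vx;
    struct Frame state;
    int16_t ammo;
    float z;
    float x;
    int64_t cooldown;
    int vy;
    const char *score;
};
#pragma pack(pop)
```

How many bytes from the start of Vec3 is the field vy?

Frame: @0: port [2B, align 2] → 2; +6 pad (align 8); @8: src [8B, align 8] → 16; @16: seq [4B, align 4] → 20; @20: ttl [2B, align 2] → 22; +2 tail pad (align 8); size 24, align 8
@0: vx [4B, align 4] → 4
@4: state [24B, align 4] → 28
@28: ammo [2B, align 2] → 30
+2 pad (align 4)
@32: z [4B, align 4] → 36
@36: x [4B, align 4] → 40
@40: cooldown [8B, align 4] → 48
@48: vy [4B, align 4] → 52

48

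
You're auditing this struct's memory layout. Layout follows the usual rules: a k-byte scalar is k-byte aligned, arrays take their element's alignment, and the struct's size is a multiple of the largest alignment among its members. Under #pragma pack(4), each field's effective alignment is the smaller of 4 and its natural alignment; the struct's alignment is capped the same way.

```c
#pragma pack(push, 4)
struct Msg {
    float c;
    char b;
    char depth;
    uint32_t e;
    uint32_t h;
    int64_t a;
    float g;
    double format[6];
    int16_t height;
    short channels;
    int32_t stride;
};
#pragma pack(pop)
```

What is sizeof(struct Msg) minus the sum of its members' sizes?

@0: c [4B, align 4] → 4
@4: b [1B, align 1] → 5
@5: depth [1B, align 1] → 6
+2 pad (align 4)
@8: e [4B, align 4] → 12
@12: h [4B, align 4] → 16
@16: a [8B, align 4] → 24
@24: g [4B, align 4] → 28
@28: format [48B, align 4] → 76
@76: height [2B, align 2] → 78
@78: channels [2B, align 2] → 80
@80: stride [4B, align 4] → 84
size 84, align 4
data bytes 82, size 84 → padding 2

2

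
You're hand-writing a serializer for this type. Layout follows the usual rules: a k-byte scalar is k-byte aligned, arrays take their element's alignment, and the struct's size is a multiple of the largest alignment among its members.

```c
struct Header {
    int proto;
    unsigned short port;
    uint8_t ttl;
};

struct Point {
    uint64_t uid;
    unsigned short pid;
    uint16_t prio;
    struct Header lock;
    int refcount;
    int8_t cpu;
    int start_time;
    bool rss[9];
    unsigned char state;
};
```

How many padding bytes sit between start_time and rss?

Header: proto at 0 (size 4, align 4) → ends 4; port at 4 (size 2, align 2) → ends 6; ttl at 6 (size 1, align 1) → ends 7; tail pad 1 to reach multiple of 4; total 8 bytes, alignment 4
uid at 0 (size 8, align 8) → ends 8
pid at 8 (size 2, align 2) → ends 10
prio at 10 (size 2, align 2) → ends 12
lock at 12 (size 8, align 4) → ends 20
refcount at 20 (size 4, align 4) → ends 24
cpu at 24 (size 1, align 1) → ends 25
pad 3 to align 4 for start_time
start_time at 28 (size 4, align 4) → ends 32
rss at 32 (size 9, align 1) → ends 41

0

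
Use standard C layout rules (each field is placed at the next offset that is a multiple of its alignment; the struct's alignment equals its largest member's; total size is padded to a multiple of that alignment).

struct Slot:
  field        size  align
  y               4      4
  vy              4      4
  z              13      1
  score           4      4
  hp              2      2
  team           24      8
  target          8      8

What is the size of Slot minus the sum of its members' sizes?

0..4  y  (4B, 4-aligned)
4..8  vy  (4B, 4-aligned)
8..21  z  (13B, 1-aligned)
21..24  -- padding (3B)
24..28  score  (4B, 4-aligned)
28..30  hp  (2B, 2-aligned)
30..32  -- padding (2B)
32..56  team  (24B, 8-aligned)
56..64  target  (8B, 8-aligned)
sizeof = 64, alignof = 8
data bytes 59, size 64 → padding 5

5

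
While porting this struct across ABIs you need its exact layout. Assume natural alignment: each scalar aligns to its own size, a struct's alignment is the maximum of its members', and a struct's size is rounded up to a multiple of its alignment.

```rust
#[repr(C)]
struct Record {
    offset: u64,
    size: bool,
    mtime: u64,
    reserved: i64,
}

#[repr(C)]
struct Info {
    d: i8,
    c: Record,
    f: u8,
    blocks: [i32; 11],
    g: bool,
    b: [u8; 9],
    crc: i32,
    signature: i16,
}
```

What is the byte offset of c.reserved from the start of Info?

32

Record: 0..8  offset  (8B, 8-aligned); 8..9  size  (1B, 1-aligned); 9..16  -- padding (7B); 16..24  mtime  (8B, 8-aligned); 24..32  reserved  (8B, 8-aligned); sizeof = 32, alignof = 8
0..1  d  (1B, 1-aligned)
1..8  -- padding (7B)
8..40  c  (32B, 8-aligned)
within Record: reserved at 24
8 + 24 = 32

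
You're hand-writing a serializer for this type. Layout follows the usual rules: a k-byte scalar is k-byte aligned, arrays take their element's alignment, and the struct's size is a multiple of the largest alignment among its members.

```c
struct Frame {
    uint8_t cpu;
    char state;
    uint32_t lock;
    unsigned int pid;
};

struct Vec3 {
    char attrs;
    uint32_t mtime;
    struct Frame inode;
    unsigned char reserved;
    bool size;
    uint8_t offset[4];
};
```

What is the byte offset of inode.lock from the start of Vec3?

Frame: 0..1  cpu  (1B, 1-aligned); 1..2  state  (1B, 1-aligned); 2..4  -- padding (2B); 4..8  lock  (4B, 4-aligned); 8..12  pid  (4B, 4-aligned); sizeof = 12, alignof = 4
0..1  attrs  (1B, 1-aligned)
1..4  -- padding (3B)
4..8  mtime  (4B, 4-aligned)
8..20  inode  (12B, 4-aligned)
within Frame: lock at 4
8 + 4 = 12

12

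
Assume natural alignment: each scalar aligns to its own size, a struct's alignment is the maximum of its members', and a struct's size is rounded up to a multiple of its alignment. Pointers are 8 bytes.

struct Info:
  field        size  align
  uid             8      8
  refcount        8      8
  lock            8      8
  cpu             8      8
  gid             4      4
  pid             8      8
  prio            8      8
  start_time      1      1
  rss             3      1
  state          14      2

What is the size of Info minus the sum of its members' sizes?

10

uid at 0 (size 8, align 8) → ends 8
refcount at 8 (size 8, align 8) → ends 16
lock at 16 (size 8, align 8) → ends 24
cpu at 24 (size 8, align 8) → ends 32
gid at 32 (size 4, align 4) → ends 36
pad 4 to align 8 for pid
pid at 40 (size 8, align 8) → ends 48
prio at 48 (size 8, align 8) → ends 56
start_time at 56 (size 1, align 1) → ends 57
rss at 57 (size 3, align 1) → ends 60
state at 60 (size 14, align 2) → ends 74
tail pad 6 to reach multiple of 8
total 80 bytes, alignment 8
data bytes 70, size 80 → padding 10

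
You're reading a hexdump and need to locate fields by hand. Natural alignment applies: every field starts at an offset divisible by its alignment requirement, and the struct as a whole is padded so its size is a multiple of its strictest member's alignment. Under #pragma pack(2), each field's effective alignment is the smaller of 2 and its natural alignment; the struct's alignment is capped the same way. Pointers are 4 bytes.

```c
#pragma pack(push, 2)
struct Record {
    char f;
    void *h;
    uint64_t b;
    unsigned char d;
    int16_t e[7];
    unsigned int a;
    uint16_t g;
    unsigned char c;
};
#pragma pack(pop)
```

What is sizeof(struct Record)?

0..1  f  (1B, 1-aligned)
1..2  -- padding (1B)
2..6  h  (4B, 2-aligned)
6..14  b  (8B, 2-aligned)
14..15  d  (1B, 1-aligned)
15..16  -- padding (1B)
16..30  e  (14B, 2-aligned)
30..34  a  (4B, 2-aligned)
34..36  g  (2B, 2-aligned)
36..37  c  (1B, 1-aligned)
37..38  -- tail padding (1B)
sizeof = 38, alignof = 2

38 bytes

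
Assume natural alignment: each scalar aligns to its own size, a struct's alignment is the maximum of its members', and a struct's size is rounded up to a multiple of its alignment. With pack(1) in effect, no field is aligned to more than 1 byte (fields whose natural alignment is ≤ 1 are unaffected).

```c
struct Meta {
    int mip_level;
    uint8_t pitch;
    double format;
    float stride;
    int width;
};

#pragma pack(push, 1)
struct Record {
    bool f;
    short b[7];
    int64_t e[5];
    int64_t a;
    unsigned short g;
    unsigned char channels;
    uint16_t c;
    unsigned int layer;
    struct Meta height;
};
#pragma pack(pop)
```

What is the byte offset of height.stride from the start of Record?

Meta: @0: mip_level [4B, align 4] → 4; @4: pitch [1B, align 1] → 5; +3 pad (align 8); @8: format [8B, align 8] → 16; @16: stride [4B, align 4] → 20; @20: width [4B, align 4] → 24; size 24, align 8
@0: f [1B, align 1] → 1
@1: b [14B, align 1] → 15
@15: e [40B, align 1] → 55
@55: a [8B, align 1] → 63
@63: g [2B, align 1] → 65
@65: channels [1B, align 1] → 66
@66: c [2B, align 1] → 68
@68: layer [4B, align 1] → 72
@72: height [24B, align 1] → 96
within Meta: stride at 16
72 + 16 = 88

88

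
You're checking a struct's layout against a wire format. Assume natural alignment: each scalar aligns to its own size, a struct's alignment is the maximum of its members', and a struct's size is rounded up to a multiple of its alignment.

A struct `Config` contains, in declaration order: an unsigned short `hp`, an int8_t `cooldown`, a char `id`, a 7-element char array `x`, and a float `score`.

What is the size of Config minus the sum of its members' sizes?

@0: hp [2B, align 2] → 2
@2: cooldown [1B, align 1] → 3
@3: id [1B, align 1] → 4
@4: x [7B, align 1] → 11
+1 pad (align 4)
@12: score [4B, align 4] → 16
size 16, align 4
data bytes 15, size 16 → padding 1

1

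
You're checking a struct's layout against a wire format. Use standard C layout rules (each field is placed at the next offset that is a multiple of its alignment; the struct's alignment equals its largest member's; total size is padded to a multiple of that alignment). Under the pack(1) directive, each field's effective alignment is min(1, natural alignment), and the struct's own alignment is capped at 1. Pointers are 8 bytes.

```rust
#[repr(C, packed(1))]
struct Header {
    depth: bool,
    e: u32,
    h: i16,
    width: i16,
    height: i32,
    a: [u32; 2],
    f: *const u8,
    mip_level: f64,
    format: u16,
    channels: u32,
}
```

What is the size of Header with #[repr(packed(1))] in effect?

0..1  depth  (1B, 1-aligned)
1..5  e  (4B, 1-aligned)
5..7  h  (2B, 1-aligned)
7..9  width  (2B, 1-aligned)
9..13  height  (4B, 1-aligned)
13..21  a  (8B, 1-aligned)
21..29  f  (8B, 1-aligned)
29..37  mip_level  (8B, 1-aligned)
37..39  format  (2B, 1-aligned)
39..43  channels  (4B, 1-aligned)
sizeof = 43, alignof = 1

43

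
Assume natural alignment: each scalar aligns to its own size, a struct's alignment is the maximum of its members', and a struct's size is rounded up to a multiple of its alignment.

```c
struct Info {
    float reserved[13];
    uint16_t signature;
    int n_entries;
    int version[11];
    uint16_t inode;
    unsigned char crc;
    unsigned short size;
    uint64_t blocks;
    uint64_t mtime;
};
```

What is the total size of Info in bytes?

@0: reserved [52B, align 4] → 52
@52: signature [2B, align 2] → 54
+2 pad (align 4)
@56: n_entries [4B, align 4] → 60
@60: version [44B, align 4] → 104
@104: inode [2B, align 2] → 106
@106: crc [1B, align 1] → 107
+1 pad (align 2)
@108: size [2B, align 2] → 110
+2 pad (align 8)
@112: blocks [8B, align 8] → 120
@120: mtime [8B, align 8] → 128
size 128, align 8

128 bytes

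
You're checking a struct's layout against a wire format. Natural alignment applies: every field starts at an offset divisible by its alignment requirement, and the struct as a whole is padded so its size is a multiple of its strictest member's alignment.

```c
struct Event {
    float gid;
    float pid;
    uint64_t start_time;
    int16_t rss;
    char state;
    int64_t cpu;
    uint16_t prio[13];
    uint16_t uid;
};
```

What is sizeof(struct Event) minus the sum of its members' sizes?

@0: gid [4B, align 4] → 4
@4: pid [4B, align 4] → 8
@8: start_time [8B, align 8] → 16
@16: rss [2B, align 2] → 18
@18: state [1B, align 1] → 19
+5 pad (align 8)
@24: cpu [8B, align 8] → 32
@32: prio [26B, align 2] → 58
@58: uid [2B, align 2] → 60
+4 tail pad (align 8)
size 64, align 8
data bytes 55, size 64 → padding 9

9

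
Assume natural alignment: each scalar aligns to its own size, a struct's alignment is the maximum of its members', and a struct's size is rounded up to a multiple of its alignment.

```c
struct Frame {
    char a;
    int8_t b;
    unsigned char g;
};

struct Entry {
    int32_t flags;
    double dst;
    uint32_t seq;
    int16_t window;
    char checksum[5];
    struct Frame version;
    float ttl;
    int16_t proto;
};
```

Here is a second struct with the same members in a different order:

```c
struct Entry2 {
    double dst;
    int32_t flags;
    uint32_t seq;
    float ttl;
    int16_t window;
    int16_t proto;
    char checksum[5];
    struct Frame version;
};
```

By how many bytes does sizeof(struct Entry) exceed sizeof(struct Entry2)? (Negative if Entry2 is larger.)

8

Frame: 0..1  a  (1B, 1-aligned); 1..2  b  (1B, 1-aligned); 2..3  g  (1B, 1-aligned); sizeof = 3, alignof = 1
0..4  flags  (4B, 4-aligned)
4..8  -- padding (4B)
8..16  dst  (8B, 8-aligned)
16..20  seq  (4B, 4-aligned)
20..22  window  (2B, 2-aligned)
22..27  checksum  (5B, 1-aligned)
27..30  version  (3B, 1-aligned)
30..32  -- padding (2B)
32..36  ttl  (4B, 4-aligned)
36..38  proto  (2B, 2-aligned)
38..40  -- tail padding (2B)
sizeof = 40, alignof = 8
— Entry2 —
0..8  dst  (8B, 8-aligned)
8..12  flags  (4B, 4-aligned)
12..16  seq  (4B, 4-aligned)
16..20  ttl  (4B, 4-aligned)
20..22  window  (2B, 2-aligned)
22..24  proto  (2B, 2-aligned)
24..29  checksum  (5B, 1-aligned)
29..32  version  (3B, 1-aligned)
sizeof = 32, alignof = 8
40 − 32 = 8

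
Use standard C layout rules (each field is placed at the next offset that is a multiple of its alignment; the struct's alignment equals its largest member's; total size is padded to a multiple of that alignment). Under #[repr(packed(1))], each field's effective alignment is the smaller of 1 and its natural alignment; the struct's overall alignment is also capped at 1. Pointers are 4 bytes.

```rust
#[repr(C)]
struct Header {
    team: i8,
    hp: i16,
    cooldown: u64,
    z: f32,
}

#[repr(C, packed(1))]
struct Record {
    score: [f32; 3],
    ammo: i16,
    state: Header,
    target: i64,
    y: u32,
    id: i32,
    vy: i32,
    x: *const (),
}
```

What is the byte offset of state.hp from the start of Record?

16

Header: @0: team [1B, align 1] → 1; +1 pad (align 2); @2: hp [2B, align 2] → 4; +4 pad (align 8); @8: cooldown [8B, align 8] → 16; @16: z [4B, align 4] → 20; +4 tail pad (align 8); size 24, align 8
@0: score [12B, align 1] → 12
@12: ammo [2B, align 1] → 14
@14: state [24B, align 1] → 38
within Header: hp at 2
14 + 2 = 16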